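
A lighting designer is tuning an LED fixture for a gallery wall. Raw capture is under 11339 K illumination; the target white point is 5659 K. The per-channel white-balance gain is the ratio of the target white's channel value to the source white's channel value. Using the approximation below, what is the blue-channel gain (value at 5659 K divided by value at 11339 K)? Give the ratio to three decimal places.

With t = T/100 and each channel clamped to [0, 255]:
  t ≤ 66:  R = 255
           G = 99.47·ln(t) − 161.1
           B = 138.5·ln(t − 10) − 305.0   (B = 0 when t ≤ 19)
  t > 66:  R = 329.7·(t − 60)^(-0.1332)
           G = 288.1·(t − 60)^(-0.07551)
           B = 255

At 11339 K (t = 113.39):
  B = 255 by definition for t > 66.
At 5659 K (t = 56.59):
  B = 138.5·ln(56.59 − 10) − 305.0 = 138.5·ln 46.59 − 305.0 = 138.5·3.8414 − 305.0 = 227.032.
Gain = 227.032 / 255.000 = 0.8903 → 0.890.

0.890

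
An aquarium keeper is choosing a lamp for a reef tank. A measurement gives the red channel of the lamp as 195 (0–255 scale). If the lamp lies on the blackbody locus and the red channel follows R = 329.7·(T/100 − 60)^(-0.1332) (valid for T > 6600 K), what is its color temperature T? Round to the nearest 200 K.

(t − 60)^(-0.1332) = 195/329.7 = 0.59145.
t − 60 = 0.59145^(1/-0.1332) = 0.59145^(-7.508) = 51.564, so t = 111.564.
T = 100·t = 11156 K → 11200 K to the nearest 200 K.

11200 K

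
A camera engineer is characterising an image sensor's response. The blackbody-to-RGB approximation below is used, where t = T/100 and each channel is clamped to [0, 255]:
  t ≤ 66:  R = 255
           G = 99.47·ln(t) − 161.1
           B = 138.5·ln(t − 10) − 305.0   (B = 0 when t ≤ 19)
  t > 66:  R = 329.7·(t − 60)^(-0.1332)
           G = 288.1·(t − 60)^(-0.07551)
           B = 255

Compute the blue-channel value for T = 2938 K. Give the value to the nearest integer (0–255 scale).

t = 2938/100 = 29.38; the t ≤ 66 branch applies.
B = 138.5·ln(29.38 − 10) − 305.0 = 138.5·ln 19.38 − 305.0 = 138.5·2.9642 − 305.0 = 105.547.
Rounded: 106.

106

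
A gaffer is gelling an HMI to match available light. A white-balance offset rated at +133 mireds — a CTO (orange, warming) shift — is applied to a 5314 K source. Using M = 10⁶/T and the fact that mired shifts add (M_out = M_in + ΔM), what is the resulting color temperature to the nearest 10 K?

M_in = 10⁶/5314 = 188.18 mireds.
M_out = 188.18 + (+133) = 321.18 mireds.
T_out = 10⁶/321.18 = 3113.5 K → 3110 K.

3110 K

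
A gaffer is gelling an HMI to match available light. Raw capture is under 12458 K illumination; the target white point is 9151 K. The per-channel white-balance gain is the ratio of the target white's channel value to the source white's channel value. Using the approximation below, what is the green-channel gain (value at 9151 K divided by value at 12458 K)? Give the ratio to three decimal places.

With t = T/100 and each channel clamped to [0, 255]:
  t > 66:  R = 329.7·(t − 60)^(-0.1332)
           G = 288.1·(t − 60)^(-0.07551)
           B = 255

1.056

At 12458 K (t = 124.58):
  G = 288.1·(124.58 − 60)^(-0.07551) = 288.1·64.58^(-0.07551) = 288.1·0.72999 = 210.311.
At 9151 K (t = 91.51):
  G = 288.1·(91.51 − 60)^(-0.07551) = 288.1·31.51^(-0.07551) = 288.1·0.77064 = 222.022.
Gain = 222.022 / 210.311 = 1.0557 → 1.056.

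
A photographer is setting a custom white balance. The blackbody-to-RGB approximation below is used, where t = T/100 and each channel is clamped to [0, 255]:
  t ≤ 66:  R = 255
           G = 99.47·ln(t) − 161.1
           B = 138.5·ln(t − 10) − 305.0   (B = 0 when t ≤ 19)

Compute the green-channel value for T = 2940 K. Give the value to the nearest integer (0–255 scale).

t = 2940/100 = 29.4; the t ≤ 66 branch applies.
G = 99.47·ln 29.4 − 161.1 = 99.47·3.3810 − 161.1 = 175.208.
Rounded: 175.

175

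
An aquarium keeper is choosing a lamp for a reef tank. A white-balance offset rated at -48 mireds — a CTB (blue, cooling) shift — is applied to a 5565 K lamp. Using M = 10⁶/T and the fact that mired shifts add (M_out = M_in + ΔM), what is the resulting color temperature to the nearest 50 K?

M_in = 10⁶/5565 = 179.69 mireds.
M_out = 179.69 + (-48) = 131.69 mireds.
T_out = 10⁶/131.69 = 7593.3 K → 7600 K.

7600 K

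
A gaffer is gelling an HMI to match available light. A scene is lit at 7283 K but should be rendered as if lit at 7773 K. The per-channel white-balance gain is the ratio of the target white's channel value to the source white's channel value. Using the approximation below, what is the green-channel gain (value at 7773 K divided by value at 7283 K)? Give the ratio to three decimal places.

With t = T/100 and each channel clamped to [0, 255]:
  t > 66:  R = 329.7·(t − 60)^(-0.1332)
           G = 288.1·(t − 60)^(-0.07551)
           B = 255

0.976

At 7283 K (t = 72.83):
  G = 288.1·(72.83 − 60)^(-0.07551) = 288.1·12.83^(-0.07551) = 288.1·0.82474 = 237.608.
At 7773 K (t = 77.73):
  G = 288.1·(77.73 − 60)^(-0.07551) = 288.1·17.73^(-0.07551) = 288.1·0.80484 = 231.875.
Gain = 231.875 / 237.608 = 0.9759 → 0.976.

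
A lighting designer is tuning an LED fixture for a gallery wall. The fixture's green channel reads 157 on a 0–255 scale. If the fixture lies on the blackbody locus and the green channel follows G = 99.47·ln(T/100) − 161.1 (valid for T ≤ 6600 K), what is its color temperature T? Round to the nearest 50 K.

ln t = (157 + 161.1) / 99.47 = 3.1979.
t = e^3.1979 = 24.482.
T = 100·t = 2448 K → 2450 K to the nearest 50 K.

2450 K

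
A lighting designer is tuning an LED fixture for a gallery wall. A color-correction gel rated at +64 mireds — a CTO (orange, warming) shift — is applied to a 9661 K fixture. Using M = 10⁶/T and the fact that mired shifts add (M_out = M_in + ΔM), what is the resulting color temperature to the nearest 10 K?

M_in = 10⁶/9661 = 103.51 mireds.
M_out = 103.51 + (+64) = 167.51 mireds.
T_out = 10⁶/167.51 = 5969.8 K → 5970 K.

5970 K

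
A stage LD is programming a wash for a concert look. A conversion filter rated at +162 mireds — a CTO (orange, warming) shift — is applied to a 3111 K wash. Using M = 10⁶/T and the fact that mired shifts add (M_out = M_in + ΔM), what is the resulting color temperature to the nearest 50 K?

M_in = 10⁶/3111 = 321.44 mireds.
M_out = 321.44 + (+162) = 483.44 mireds.
T_out = 10⁶/483.44 = 2068.5 K → 2050 K.

2050 K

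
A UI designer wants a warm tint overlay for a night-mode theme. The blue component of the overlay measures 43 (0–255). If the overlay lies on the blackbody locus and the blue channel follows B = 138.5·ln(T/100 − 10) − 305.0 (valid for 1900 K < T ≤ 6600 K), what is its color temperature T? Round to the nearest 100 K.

ln(t − 10) = (43 + 305.0) / 138.5 = 2.5126.
t − 10 = e^2.5126 = 12.337, so t = 22.337.
T = 100·t = 2234 K → 2200 K to the nearest 100 K.

2200 K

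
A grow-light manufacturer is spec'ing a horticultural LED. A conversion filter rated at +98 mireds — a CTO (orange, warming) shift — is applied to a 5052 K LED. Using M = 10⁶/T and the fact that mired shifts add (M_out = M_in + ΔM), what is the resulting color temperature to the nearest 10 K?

M_in = 10⁶/5052 = 197.94 mireds.
M_out = 197.94 + (+98) = 295.94 mireds.
T_out = 10⁶/295.94 = 3379.0 K → 3380 K.

3380 K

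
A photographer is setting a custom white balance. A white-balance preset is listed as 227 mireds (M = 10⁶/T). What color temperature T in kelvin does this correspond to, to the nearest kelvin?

4405 K

T = 10⁶ / 227 = 4405.29 K → 4405 K.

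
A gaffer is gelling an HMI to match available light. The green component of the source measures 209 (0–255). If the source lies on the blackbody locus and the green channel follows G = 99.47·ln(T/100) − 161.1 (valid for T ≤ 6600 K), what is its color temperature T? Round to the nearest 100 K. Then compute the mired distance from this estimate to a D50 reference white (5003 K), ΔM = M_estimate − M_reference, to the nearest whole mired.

+44 mireds

ln t = (209 + 161.1) / 99.47 = 3.7207.
t = e^3.7207 = 41.294.
T = 100·t = 4129 K → 4100 K to the nearest 100 K.
M_estimate = 10⁶/4100 = 243.90; M_reference = 10⁶/5003 = 199.88.
ΔM = 243.90 − 199.88 = 44.02 → +44 mireds.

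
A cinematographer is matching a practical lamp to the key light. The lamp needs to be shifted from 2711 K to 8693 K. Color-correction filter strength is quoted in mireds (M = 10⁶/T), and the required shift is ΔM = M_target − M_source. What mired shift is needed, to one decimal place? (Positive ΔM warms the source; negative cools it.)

-253.8 mireds

M_source = 10⁶/2711 = 368.868; M_target = 10⁶/8693 = 115.035.
ΔM = 115.035 − 368.868 = -253.832 → -253.8 mireds, a cooling shift.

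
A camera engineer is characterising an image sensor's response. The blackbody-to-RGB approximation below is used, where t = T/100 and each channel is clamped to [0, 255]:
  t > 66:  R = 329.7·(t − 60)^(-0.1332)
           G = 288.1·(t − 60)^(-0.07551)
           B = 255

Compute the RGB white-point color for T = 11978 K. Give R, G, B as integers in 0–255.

R=191, G=212, B=255

t = 11978/100 = 119.78; the t > 66 branch applies.
R = 329.7·(119.78 − 60)^(-0.1332) = 329.7·59.78^(-0.1332) = 329.7·0.57991 = 191.197.
G = 288.1·(119.78 − 60)^(-0.07551) = 288.1·59.78^(-0.07551) = 288.1·0.73426 = 211.541.
B = 255 by definition for t > 66.
Rounded: (191, 212, 255).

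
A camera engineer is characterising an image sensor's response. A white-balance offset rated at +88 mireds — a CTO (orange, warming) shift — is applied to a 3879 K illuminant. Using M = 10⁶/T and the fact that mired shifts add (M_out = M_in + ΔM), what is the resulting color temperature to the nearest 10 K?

2890 K

M_in = 10⁶/3879 = 257.80 mireds.
M_out = 257.80 + (+88) = 345.80 mireds.
T_out = 10⁶/345.80 = 2891.9 K → 2890 K.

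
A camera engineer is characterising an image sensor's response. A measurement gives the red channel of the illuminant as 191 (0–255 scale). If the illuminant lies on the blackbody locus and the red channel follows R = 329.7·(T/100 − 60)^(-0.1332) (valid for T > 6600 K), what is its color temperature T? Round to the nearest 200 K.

12000 K

(t − 60)^(-0.1332) = 191/329.7 = 0.57931.
t − 60 = 0.57931^(1/-0.1332) = 0.57931^(-7.508) = 60.245, so t = 120.245.
T = 100·t = 12025 K → 12000 K to the nearest 200 K.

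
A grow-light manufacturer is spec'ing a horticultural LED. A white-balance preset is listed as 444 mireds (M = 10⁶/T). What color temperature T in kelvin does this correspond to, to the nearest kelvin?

2252 K

T = 10⁶ / 444 = 2252.25 K → 2252 K.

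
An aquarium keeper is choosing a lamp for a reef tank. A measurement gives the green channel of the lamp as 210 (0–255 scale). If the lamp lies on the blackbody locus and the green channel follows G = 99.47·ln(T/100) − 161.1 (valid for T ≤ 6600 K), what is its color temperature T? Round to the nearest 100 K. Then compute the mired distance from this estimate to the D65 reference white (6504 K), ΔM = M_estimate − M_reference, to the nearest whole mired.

ln t = (210 + 161.1) / 99.47 = 3.7308.
t = e^3.7308 = 41.711.
T = 100·t = 4171 K → 4200 K to the nearest 100 K.
M_estimate = 10⁶/4200 = 238.10; M_reference = 10⁶/6504 = 153.75.
ΔM = 238.10 − 153.75 = 84.34 → +84 mireds.

+84 mireds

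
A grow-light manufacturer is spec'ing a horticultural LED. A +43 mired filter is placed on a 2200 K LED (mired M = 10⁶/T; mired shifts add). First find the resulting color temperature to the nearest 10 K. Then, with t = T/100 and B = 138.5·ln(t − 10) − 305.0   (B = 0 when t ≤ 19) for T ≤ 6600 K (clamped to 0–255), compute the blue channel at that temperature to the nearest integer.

15

M_in = 10⁶/2200 = 454.55; M_out = 454.55 + (+43) = 497.55.
T_out = 10⁶/497.55 = 2009.9 K → 2010 K; t = 20.1.
B = 138.5·ln(20.1 − 10) − 305.0 = 138.5·ln 10.1 − 305.0 = 138.5·2.3125 − 305.0 = 15.286.
Rounded: 15.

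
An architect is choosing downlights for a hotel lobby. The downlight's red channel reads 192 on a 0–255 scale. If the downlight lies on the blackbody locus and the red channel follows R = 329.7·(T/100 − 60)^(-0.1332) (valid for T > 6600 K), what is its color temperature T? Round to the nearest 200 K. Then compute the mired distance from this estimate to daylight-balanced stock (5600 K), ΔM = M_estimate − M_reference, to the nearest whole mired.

-94 mireds

(t − 60)^(-0.1332) = 192/329.7 = 0.58235.
t − 60 = 0.58235^(1/-0.1332) = 0.58235^(-7.508) = 57.929, so t = 117.929.
T = 100·t = 11793 K → 11800 K to the nearest 200 K.
M_estimate = 10⁶/11800 = 84.75; M_reference = 10⁶/5600 = 178.57.
ΔM = 84.75 − 178.57 = -93.83 → -94 mireds.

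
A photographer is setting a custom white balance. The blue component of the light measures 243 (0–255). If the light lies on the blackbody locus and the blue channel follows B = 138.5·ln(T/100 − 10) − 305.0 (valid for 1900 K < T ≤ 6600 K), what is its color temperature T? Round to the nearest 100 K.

ln(t − 10) = (243 + 305.0) / 138.5 = 3.9567.
t − 10 = e^3.9567 = 52.283, so t = 62.283.
T = 100·t = 6228 K → 6200 K to the nearest 100 K.

6200 K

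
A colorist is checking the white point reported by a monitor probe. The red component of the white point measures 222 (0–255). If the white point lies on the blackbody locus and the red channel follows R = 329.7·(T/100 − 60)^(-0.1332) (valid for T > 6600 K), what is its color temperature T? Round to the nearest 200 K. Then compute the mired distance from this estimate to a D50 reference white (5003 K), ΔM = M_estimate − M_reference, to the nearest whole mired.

-75 mireds

(t − 60)^(-0.1332) = 222/329.7 = 0.67334.
t − 60 = 0.67334^(1/-0.1332) = 0.67334^(-7.508) = 19.478, so t = 79.478.
T = 100·t = 7948 K → 8000 K to the nearest 200 K.
M_estimate = 10⁶/8000 = 125.00; M_reference = 10⁶/5003 = 199.88.
ΔM = 125.00 − 199.88 = -74.88 → -75 mireds.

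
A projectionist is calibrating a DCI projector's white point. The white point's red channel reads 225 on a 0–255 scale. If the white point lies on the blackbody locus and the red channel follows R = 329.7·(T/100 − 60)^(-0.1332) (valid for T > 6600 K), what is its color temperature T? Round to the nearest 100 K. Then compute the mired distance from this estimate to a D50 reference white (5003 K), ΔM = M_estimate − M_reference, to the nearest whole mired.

(t − 60)^(-0.1332) = 225/329.7 = 0.68244.
t − 60 = 0.68244^(1/-0.1332) = 0.68244^(-7.508) = 17.610, so t = 77.610.
T = 100·t = 7761 K → 7800 K to the nearest 100 K.
M_estimate = 10⁶/7800 = 128.21; M_reference = 10⁶/5003 = 199.88.
ΔM = 128.21 − 199.88 = -71.67 → -72 mireds.

-72 mireds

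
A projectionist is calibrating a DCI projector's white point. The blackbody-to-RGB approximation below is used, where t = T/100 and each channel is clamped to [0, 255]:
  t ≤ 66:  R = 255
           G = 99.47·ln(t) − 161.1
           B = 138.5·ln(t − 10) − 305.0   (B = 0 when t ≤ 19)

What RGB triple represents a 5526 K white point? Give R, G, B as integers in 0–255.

R=255, G=238, B=223

t = 5526/100 = 55.26; the t ≤ 66 branch applies.
R = 255 by definition for t ≤ 66.
G = 99.47·ln 55.26 − 161.1 = 99.47·4.0120 − 161.1 = 237.979.
B = 138.5·ln(55.26 − 10) − 305.0 = 138.5·ln 45.26 − 305.0 = 138.5·3.8124 − 305.0 = 223.021.
Rounded: (255, 238, 223).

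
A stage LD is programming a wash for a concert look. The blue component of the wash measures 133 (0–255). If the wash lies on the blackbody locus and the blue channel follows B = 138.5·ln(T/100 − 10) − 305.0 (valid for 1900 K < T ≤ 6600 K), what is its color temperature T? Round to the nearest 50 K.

ln(t − 10) = (133 + 305.0) / 138.5 = 3.1625.
t − 10 = e^3.1625 = 23.629, so t = 33.629.
T = 100·t = 3363 K → 3350 K to the nearest 50 K.

3350 K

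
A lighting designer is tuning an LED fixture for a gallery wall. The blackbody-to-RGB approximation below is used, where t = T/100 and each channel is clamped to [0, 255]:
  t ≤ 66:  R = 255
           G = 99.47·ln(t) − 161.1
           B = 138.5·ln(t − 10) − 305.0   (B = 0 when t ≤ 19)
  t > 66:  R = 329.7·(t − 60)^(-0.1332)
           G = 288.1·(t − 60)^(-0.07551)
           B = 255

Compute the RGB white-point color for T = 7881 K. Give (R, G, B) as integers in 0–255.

t = 7881/100 = 78.81; the t > 66 branch applies.
R = 329.7·(78.81 − 60)^(-0.1332) = 329.7·18.81^(-0.1332) = 329.7·0.67647 = 223.034.
G = 288.1·(78.81 − 60)^(-0.07551) = 288.1·18.81^(-0.07551) = 288.1·0.80126 = 230.842.
B = 255 by definition for t > 66.
Rounded: (223, 231, 255).

(223, 231, 255)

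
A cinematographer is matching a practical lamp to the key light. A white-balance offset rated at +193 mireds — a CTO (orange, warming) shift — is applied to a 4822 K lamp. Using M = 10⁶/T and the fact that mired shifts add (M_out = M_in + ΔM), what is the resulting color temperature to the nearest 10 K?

2500 K

M_in = 10⁶/4822 = 207.38 mireds.
M_out = 207.38 + (+193) = 400.38 mireds.
T_out = 10⁶/400.38 = 2497.6 K → 2500 K.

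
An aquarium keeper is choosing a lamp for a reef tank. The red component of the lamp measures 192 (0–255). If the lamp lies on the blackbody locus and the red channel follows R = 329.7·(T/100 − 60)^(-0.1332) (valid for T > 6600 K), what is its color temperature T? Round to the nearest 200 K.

(t − 60)^(-0.1332) = 192/329.7 = 0.58235.
t − 60 = 0.58235^(1/-0.1332) = 0.58235^(-7.508) = 57.929, so t = 117.929.
T = 100·t = 11793 K → 11800 K to the nearest 200 K.

11800 K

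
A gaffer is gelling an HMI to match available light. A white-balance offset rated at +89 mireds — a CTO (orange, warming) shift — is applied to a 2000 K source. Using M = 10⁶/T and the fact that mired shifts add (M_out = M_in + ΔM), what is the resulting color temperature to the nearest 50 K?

1700 K

M_in = 10⁶/2000 = 500.00 mireds.
M_out = 500.00 + (+89) = 589.00 mireds.
T_out = 10⁶/589.00 = 1697.8 K → 1700 K.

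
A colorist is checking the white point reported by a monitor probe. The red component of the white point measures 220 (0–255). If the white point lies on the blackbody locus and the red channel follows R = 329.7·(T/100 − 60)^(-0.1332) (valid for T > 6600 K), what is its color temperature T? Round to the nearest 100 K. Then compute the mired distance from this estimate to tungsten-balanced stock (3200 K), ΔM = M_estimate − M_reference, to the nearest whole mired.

(t − 60)^(-0.1332) = 220/329.7 = 0.66727.
t − 60 = 0.66727^(1/-0.1332) = 0.66727^(-7.508) = 20.847, so t = 80.847.
T = 100·t = 8085 K → 8100 K to the nearest 100 K.
M_estimate = 10⁶/8100 = 123.46; M_reference = 10⁶/3200 = 312.50.
ΔM = 123.46 − 312.50 = -189.04 → -189 mireds.

-189 mireds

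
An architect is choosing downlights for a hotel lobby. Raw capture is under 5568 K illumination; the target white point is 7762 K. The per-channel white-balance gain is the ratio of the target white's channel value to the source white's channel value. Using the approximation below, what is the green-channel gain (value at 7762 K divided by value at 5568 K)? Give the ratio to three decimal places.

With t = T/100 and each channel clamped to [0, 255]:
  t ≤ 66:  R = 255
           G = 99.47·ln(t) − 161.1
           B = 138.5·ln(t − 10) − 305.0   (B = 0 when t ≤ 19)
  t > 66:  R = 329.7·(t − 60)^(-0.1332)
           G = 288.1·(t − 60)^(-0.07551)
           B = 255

At 5568 K (t = 55.68):
  G = 99.47·ln 55.68 − 161.1 = 99.47·4.0196 − 161.1 = 238.732.
At 7762 K (t = 77.62):
  G = 288.1·(77.62 − 60)^(-0.07551) = 288.1·17.62^(-0.07551) = 288.1·0.80522 = 231.984.
Gain = 231.984 / 238.732 = 0.9717 → 0.972.

0.972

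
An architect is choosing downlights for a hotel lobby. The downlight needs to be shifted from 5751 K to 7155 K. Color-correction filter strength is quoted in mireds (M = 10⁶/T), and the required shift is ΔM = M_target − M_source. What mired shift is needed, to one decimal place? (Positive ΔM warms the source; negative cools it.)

-34.1 mireds

M_source = 10⁶/5751 = 173.883; M_target = 10⁶/7155 = 139.762.
ΔM = 139.762 − 173.883 = -34.120 → -34.1 mireds, a cooling shift.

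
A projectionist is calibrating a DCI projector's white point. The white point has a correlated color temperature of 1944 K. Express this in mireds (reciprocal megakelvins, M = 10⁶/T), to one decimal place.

514.4 mireds

M = 10⁶ / 1944 = 514.403 → 514.4 mireds.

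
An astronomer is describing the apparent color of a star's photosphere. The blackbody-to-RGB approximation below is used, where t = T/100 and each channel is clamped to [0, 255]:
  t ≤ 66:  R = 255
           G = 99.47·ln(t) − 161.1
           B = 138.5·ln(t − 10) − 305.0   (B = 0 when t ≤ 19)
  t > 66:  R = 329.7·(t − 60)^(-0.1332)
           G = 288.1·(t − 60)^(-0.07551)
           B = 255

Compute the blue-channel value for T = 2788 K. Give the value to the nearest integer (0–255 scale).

t = 2788/100 = 27.88; the t ≤ 66 branch applies.
B = 138.5·ln(27.88 − 10) − 305.0 = 138.5·ln 17.88 − 305.0 = 138.5·2.8837 − 305.0 = 94.390.
Rounded: 94.

94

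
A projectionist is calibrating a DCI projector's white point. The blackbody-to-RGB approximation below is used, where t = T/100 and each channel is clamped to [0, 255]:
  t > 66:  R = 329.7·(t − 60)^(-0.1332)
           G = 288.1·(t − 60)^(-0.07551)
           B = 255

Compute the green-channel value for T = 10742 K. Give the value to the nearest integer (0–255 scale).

t = 10742/100 = 107.42; the t > 66 branch applies.
G = 288.1·(107.42 − 60)^(-0.07551) = 288.1·47.42^(-0.07551) = 288.1·0.74722 = 215.274.
Rounded: 215.

215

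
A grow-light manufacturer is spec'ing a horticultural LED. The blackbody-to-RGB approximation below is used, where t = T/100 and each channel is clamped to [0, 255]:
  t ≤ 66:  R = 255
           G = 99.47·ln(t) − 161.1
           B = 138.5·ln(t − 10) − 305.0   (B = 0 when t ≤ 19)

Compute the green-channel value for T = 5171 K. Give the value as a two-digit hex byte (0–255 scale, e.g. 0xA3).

0xE7

t = 5171/100 = 51.71; the t ≤ 66 branch applies.
G = 99.47·ln 51.71 − 161.1 = 99.47·3.9457 − 161.1 = 231.374.
Rounded: 231; in hex, 0xE7.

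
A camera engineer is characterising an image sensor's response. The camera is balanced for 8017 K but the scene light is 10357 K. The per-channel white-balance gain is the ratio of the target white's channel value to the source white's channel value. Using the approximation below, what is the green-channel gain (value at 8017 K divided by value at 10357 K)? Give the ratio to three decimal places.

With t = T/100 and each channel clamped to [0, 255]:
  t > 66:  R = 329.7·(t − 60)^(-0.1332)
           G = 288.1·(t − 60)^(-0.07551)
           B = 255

At 10357 K (t = 103.57):
  G = 288.1·(103.57 − 60)^(-0.07551) = 288.1·43.57^(-0.07551) = 288.1·0.75201 = 216.655.
At 8017 K (t = 80.17):
  G = 288.1·(80.17 − 60)^(-0.07551) = 288.1·20.17^(-0.07551) = 288.1·0.79704 = 229.628.
Gain = 229.628 / 216.655 = 1.0599 → 1.060.

1.060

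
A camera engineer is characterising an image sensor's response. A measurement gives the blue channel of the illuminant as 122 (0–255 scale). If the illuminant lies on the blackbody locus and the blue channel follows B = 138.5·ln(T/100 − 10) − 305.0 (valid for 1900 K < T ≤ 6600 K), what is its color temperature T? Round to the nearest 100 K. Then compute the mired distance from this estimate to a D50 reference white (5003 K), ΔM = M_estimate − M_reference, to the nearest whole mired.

+113 mireds

ln(t − 10) = (122 + 305.0) / 138.5 = 3.0830.
t − 10 = e^3.0830 = 21.824, so t = 31.824.
T = 100·t = 3182 K → 3200 K to the nearest 100 K.
M_estimate = 10⁶/3200 = 312.50; M_reference = 10⁶/5003 = 199.88.
ΔM = 312.50 − 199.88 = 112.62 → +113 mireds.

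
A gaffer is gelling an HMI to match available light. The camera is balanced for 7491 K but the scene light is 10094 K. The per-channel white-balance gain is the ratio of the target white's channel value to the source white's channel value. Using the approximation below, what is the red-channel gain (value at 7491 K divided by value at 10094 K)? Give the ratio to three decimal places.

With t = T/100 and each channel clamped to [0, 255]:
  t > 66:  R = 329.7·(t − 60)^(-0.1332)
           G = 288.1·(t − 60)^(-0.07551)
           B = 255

At 10094 K (t = 100.94):
  R = 329.7·(100.94 − 60)^(-0.1332) = 329.7·40.94^(-0.1332) = 329.7·0.60990 = 201.086.
At 7491 K (t = 74.91):
  R = 329.7·(74.91 − 60)^(-0.1332) = 329.7·14.91^(-0.1332) = 329.7·0.69774 = 230.044.
Gain = 230.044 / 201.086 = 1.1440 → 1.144.

1.144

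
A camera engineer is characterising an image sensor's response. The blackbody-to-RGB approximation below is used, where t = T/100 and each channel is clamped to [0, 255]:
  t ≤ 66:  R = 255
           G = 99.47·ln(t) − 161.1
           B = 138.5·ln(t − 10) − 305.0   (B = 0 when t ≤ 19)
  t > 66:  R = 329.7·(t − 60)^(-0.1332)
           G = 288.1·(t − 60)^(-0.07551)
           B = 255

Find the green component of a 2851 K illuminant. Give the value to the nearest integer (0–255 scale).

t = 2851/100 = 28.51; the t ≤ 66 branch applies.
G = 99.47·ln 28.51 − 161.1 = 99.47·3.3503 − 161.1 = 172.150.
Rounded: 172.

172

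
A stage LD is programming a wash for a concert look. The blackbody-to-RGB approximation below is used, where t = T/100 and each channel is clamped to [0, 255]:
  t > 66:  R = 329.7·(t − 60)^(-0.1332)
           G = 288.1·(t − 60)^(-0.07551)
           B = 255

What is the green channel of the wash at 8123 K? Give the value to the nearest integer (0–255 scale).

229

t = 8123/100 = 81.23; the t > 66 branch applies.
G = 288.1·(81.23 − 60)^(-0.07551) = 288.1·21.23^(-0.07551) = 288.1·0.79397 = 228.742.
Rounded: 229.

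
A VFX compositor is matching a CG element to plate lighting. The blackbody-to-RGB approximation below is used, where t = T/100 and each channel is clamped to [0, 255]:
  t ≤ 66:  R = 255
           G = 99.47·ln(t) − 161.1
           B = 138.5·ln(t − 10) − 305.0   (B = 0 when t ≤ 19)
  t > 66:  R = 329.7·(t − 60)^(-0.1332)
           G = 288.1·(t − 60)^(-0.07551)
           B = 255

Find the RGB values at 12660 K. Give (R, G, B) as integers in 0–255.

(188, 210, 255)

t = 12660/100 = 126.6; the t > 66 branch applies.
R = 329.7·(126.6 − 60)^(-0.1332) = 329.7·66.6^(-0.1332) = 329.7·0.57163 = 188.466.
G = 288.1·(126.6 − 60)^(-0.07551) = 288.1·66.6^(-0.07551) = 288.1·0.72830 = 209.823.
B = 255 by definition for t > 66.
Rounded: (188, 210, 255).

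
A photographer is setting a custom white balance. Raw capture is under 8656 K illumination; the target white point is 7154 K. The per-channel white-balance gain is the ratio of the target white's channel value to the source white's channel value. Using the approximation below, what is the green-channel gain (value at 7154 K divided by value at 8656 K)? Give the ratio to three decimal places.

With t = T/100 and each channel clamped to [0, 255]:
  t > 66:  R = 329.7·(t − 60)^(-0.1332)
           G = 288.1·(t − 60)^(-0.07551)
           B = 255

1.065

At 8656 K (t = 86.56):
  G = 288.1·(86.56 − 60)^(-0.07551) = 288.1·26.56^(-0.07551) = 288.1·0.78065 = 224.905.
At 7154 K (t = 71.54):
  G = 288.1·(71.54 − 60)^(-0.07551) = 288.1·11.54^(-0.07551) = 288.1·0.83137 = 239.517.
Gain = 239.517 / 224.905 = 1.0650 → 1.065.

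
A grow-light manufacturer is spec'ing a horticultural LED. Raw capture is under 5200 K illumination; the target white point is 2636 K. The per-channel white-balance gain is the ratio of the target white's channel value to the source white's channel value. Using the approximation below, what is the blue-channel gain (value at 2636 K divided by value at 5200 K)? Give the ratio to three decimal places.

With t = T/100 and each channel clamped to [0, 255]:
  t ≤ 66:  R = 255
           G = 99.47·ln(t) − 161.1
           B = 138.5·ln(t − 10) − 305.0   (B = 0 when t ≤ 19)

0.386

At 5200 K (t = 52):
  B = 138.5·ln(52 − 10) − 305.0 = 138.5·ln 42 − 305.0 = 138.5·3.7377 − 305.0 = 212.667.
At 2636 K (t = 26.36):
  B = 138.5·ln(26.36 − 10) − 305.0 = 138.5·ln 16.36 − 305.0 = 138.5·2.7948 − 305.0 = 82.085.
Gain = 82.085 / 212.667 = 0.3860 → 0.386.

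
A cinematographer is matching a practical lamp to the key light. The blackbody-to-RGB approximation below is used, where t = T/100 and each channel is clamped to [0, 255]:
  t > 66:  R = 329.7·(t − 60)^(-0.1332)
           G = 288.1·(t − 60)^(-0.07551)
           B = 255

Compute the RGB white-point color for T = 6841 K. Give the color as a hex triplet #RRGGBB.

t = 6841/100 = 68.41; the t > 66 branch applies.
R = 329.7·(68.41 − 60)^(-0.1332) = 329.7·8.41^(-0.1332) = 329.7·0.75304 = 248.277.
G = 288.1·(68.41 − 60)^(-0.07551) = 288.1·8.41^(-0.07551) = 288.1·0.85147 = 245.308.
B = 255 by definition for t > 66.
Rounded: (248, 245, 255).
In hex: #F8F5FF.

#F8F5FF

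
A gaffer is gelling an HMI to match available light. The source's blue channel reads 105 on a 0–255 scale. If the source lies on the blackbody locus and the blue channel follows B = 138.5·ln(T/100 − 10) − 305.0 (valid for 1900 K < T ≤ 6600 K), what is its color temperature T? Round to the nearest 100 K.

2900 K

ln(t − 10) = (105 + 305.0) / 138.5 = 2.9603.
t − 10 = e^2.9603 = 19.304, so t = 29.304.
T = 100·t = 2930 K → 2900 K to the nearest 100 K.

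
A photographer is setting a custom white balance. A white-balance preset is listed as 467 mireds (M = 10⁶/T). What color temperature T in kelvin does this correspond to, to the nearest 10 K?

2140 K

T = 10⁶ / 467 = 2141.33 K → 2140 K.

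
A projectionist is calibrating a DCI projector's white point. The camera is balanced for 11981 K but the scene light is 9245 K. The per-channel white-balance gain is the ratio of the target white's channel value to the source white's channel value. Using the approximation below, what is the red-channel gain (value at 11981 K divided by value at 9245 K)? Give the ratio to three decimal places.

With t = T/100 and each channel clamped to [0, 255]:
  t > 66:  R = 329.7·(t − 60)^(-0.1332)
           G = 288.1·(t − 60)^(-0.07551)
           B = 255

At 9245 K (t = 92.45):
  R = 329.7·(92.45 − 60)^(-0.1332) = 329.7·32.45^(-0.1332) = 329.7·0.62908 = 207.408.
At 11981 K (t = 119.81):
  R = 329.7·(119.81 − 60)^(-0.1332) = 329.7·59.81^(-0.1332) = 329.7·0.57987 = 191.184.
Gain = 191.184 / 207.408 = 0.9218 → 0.922.

0.922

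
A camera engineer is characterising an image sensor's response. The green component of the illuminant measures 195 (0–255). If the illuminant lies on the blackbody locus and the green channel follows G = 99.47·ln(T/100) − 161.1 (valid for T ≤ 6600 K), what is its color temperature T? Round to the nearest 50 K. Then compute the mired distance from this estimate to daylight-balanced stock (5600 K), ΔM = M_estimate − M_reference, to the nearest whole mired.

ln t = (195 + 161.1) / 99.47 = 3.5800.
t = e^3.5800 = 35.873.
T = 100·t = 3587 K → 3600 K to the nearest 50 K.
M_estimate = 10⁶/3600 = 277.78; M_reference = 10⁶/5600 = 178.57.
ΔM = 277.78 − 178.57 = 99.21 → +99 mireds.

+99 mireds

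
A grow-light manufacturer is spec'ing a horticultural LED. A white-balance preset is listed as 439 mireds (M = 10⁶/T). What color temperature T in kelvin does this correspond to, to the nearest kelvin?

2278 K

T = 10⁶ / 439 = 2277.90 K → 2278 K.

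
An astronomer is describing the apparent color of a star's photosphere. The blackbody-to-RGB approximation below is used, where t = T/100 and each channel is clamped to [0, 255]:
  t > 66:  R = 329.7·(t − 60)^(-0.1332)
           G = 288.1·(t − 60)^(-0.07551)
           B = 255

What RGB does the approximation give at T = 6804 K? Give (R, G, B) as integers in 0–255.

(250, 246, 255)

t = 6804/100 = 68.04; the t > 66 branch applies.
R = 329.7·(68.04 − 60)^(-0.1332) = 329.7·8.04^(-0.1332) = 329.7·0.75756 = 249.769.
G = 288.1·(68.04 − 60)^(-0.07551) = 288.1·8.04^(-0.07551) = 288.1·0.85437 = 246.143.
B = 255 by definition for t > 66.
Rounded: (250, 246, 255).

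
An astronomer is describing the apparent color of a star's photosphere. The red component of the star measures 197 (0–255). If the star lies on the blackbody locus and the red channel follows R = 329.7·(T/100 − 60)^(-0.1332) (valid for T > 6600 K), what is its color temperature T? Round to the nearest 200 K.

10800 K

(t − 60)^(-0.1332) = 197/329.7 = 0.59751.
t − 60 = 0.59751^(1/-0.1332) = 0.59751^(-7.508) = 47.761, so t = 107.761.
T = 100·t = 10776 K → 10800 K to the nearest 200 K.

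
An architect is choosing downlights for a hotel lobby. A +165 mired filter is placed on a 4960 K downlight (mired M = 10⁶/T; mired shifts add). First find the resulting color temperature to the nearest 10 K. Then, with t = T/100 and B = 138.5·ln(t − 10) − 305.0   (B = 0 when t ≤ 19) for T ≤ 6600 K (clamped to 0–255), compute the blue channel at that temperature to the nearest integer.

90

M_in = 10⁶/4960 = 201.61; M_out = 201.61 + (+165) = 366.61.
T_out = 10⁶/366.61 = 2727.7 K → 2730 K; t = 27.3.
B = 138.5·ln(27.3 − 10) − 305.0 = 138.5·ln 17.3 − 305.0 = 138.5·2.8507 − 305.0 = 89.823.
Rounded: 90.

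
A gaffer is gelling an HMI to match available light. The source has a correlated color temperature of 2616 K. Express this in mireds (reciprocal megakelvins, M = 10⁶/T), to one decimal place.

M = 10⁶ / 2616 = 382.263 → 382.3 mireds.

382.3 mireds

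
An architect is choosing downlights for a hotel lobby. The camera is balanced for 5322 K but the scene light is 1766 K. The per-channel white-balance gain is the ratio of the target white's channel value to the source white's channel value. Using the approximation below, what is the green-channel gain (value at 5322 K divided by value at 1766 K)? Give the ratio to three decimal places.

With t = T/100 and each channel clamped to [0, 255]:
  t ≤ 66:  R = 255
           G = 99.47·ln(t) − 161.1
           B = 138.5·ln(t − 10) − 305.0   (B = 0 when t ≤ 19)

At 1766 K (t = 17.66):
  G = 99.47·ln 17.66 − 161.1 = 99.47·2.8713 − 161.1 = 124.508.
At 5322 K (t = 53.22):
  G = 99.47·ln 53.22 − 161.1 = 99.47·3.9744 − 161.1 = 234.237.
Gain = 234.237 / 124.508 = 1.8813 → 1.881.

1.881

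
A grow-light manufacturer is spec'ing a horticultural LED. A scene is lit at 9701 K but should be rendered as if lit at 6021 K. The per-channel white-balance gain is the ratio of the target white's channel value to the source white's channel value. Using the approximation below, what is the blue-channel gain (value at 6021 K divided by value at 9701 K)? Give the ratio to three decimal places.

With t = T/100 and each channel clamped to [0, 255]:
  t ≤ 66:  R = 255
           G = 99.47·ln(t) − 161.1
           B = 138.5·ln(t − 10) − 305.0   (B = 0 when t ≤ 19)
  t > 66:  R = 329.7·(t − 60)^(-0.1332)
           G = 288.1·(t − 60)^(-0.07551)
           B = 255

At 9701 K (t = 97.01):
  B = 255 by definition for t > 66.
At 6021 K (t = 60.21):
  B = 138.5·ln(60.21 − 10) − 305.0 = 138.5·ln 50.21 − 305.0 = 138.5·3.9162 − 305.0 = 237.396.
Gain = 237.396 / 255.000 = 0.9310 → 0.931.

0.931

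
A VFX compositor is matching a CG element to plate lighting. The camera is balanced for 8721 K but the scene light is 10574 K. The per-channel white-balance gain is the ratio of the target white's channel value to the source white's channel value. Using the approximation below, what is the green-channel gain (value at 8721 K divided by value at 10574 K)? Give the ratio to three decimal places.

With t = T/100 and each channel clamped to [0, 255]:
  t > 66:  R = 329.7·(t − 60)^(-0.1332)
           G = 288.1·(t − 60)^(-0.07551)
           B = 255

1.040

At 10574 K (t = 105.74):
  G = 288.1·(105.74 − 60)^(-0.07551) = 288.1·45.74^(-0.07551) = 288.1·0.74926 = 215.861.
At 8721 K (t = 87.21):
  G = 288.1·(87.21 − 60)^(-0.07551) = 288.1·27.21^(-0.07551) = 288.1·0.77923 = 224.495.
Gain = 224.495 / 215.861 = 1.0400 → 1.040.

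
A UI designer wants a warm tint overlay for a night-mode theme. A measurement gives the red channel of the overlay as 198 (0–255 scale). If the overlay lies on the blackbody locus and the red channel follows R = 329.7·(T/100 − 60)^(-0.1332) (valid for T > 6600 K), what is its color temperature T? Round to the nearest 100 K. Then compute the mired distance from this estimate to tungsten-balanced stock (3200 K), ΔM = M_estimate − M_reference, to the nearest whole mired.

-218 mireds

(t − 60)^(-0.1332) = 198/329.7 = 0.60055.
t − 60 = 0.60055^(1/-0.1332) = 0.60055^(-7.508) = 45.980, so t = 105.980.
T = 100·t = 10598 K → 10600 K to the nearest 100 K.
M_estimate = 10⁶/10600 = 94.34; M_reference = 10⁶/3200 = 312.50.
ΔM = 94.34 − 312.50 = -218.16 → -218 mireds.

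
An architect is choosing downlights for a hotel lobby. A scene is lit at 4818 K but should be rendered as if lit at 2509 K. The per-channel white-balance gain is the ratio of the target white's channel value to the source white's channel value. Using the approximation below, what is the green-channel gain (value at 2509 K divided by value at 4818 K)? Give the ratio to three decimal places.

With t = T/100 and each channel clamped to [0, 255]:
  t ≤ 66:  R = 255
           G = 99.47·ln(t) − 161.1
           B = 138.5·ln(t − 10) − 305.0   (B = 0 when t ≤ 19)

0.711

At 4818 K (t = 48.18):
  G = 99.47·ln 48.18 − 161.1 = 99.47·3.8749 − 161.1 = 224.341.
At 2509 K (t = 25.09):
  G = 99.47·ln 25.09 − 161.1 = 99.47·3.2225 − 161.1 = 159.439.
Gain = 159.439 / 224.341 = 0.7107 → 0.711.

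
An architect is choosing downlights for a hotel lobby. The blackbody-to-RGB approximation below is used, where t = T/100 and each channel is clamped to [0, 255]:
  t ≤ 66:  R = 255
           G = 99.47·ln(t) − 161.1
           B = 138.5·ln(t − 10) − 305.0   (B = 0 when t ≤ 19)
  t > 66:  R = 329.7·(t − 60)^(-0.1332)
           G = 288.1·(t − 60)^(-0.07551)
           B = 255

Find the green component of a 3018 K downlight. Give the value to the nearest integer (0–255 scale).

178

t = 3018/100 = 30.18; the t ≤ 66 branch applies.
G = 99.47·ln 30.18 − 161.1 = 99.47·3.4072 − 161.1 = 177.812.
Rounded: 178.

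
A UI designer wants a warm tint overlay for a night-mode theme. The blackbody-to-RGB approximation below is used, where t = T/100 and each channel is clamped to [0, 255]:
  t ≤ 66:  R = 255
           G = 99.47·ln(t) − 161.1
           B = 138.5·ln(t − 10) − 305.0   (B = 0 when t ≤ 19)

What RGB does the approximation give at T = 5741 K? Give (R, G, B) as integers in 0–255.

t = 5741/100 = 57.41; the t ≤ 66 branch applies.
R = 255 by definition for t ≤ 66.
G = 99.47·ln 57.41 − 161.1 = 99.47·4.0502 − 161.1 = 241.775.
B = 138.5·ln(57.41 − 10) − 305.0 = 138.5·ln 47.41 − 305.0 = 138.5·3.8588 − 305.0 = 229.448.
Rounded: (255, 242, 229).

(255, 242, 229)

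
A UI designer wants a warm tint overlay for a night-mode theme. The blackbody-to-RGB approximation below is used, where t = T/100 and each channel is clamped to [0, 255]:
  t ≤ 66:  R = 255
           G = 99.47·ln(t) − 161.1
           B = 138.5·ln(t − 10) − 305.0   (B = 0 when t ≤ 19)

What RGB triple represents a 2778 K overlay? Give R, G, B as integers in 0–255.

t = 2778/100 = 27.78; the t ≤ 66 branch applies.
R = 255 by definition for t ≤ 66.
G = 99.47·ln 27.78 − 161.1 = 99.47·3.3243 − 161.1 = 169.570.
B = 138.5·ln(27.78 − 10) − 305.0 = 138.5·ln 17.78 − 305.0 = 138.5·2.8781 − 305.0 = 93.613.
Rounded: (255, 170, 94).

R=255, G=170, B=94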